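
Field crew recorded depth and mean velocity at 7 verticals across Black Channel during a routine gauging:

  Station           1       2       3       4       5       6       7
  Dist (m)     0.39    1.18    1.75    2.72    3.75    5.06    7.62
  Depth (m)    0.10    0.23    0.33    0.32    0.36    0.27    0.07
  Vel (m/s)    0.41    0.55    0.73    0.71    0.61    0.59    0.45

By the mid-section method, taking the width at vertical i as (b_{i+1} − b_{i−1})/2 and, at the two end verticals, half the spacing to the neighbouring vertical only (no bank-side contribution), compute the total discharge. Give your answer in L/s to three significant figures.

w_1 = (1.18 − 0.39)/2 = 0.395 m; q_1 = 0.41 × 0.10 × 0.395 = 0.01620 m³/s
w_2 = (1.75 − 0.39)/2 = 0.68 m; q_2 = 0.55 × 0.23 × 0.68 = 0.08602 m³/s
w_3 = (2.72 − 1.18)/2 = 0.77 m; q_3 = 0.73 × 0.33 × 0.77 = 0.1855 m³/s
w_4 = (3.75 − 1.75)/2 = 1 m; q_4 = 0.71 × 0.32 × 1 = 0.2272 m³/s
w_5 = (5.06 − 2.72)/2 = 1.17 m; q_5 = 0.61 × 0.36 × 1.17 = 0.2569 m³/s
w_6 = (7.62 − 3.75)/2 = 1.935 m; q_6 = 0.59 × 0.27 × 1.935 = 0.3082 m³/s
w_7 = (7.62 − 5.06)/2 = 1.28 m; q_7 = 0.45 × 0.07 × 1.28 = 0.04032 m³/s
Q = Σ qᵢ = 1.120 m³/s
= 1.120 × 1000 = 1120 L/s

1120 L/s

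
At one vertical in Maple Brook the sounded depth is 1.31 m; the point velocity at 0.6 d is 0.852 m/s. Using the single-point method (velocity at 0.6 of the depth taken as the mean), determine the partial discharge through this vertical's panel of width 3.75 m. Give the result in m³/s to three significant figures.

4.19 m³/s

v̄ = v₀.₆ = 0.852 m/s
q = v̄ × d × w = 0.8520 × 1.31 × 3.75 = 4.185 m³/s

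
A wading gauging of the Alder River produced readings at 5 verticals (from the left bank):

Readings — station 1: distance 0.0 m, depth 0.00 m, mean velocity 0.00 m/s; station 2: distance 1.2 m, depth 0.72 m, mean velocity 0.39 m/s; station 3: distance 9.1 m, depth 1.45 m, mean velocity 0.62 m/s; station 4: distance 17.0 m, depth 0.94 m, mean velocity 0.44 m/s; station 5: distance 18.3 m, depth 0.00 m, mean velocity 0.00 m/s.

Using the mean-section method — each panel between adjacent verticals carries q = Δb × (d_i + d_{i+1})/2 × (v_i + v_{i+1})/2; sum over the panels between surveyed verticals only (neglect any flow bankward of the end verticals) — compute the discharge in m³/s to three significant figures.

Panel 1-2: Δb = 1.2 m, d̄ = (0.00+0.72)/2 = 0.36, v̄ = (0.00+0.39)/2 = 0.195 → q = 1.2×0.36×0.195 = 0.08424 m³/s
Panel 2-3: Δb = 7.9 m, d̄ = (0.72+1.45)/2 = 1.085, v̄ = (0.39+0.62)/2 = 0.505 → q = 7.9×1.085×0.505 = 4.329 m³/s
Panel 3-4: Δb = 7.9 m, d̄ = (1.45+0.94)/2 = 1.195, v̄ = (0.62+0.44)/2 = 0.53 → q = 7.9×1.195×0.53 = 5.003 m³/s
Panel 4-5: Δb = 1.3 m, d̄ = (0.94+0.00)/2 = 0.47, v̄ = (0.44+0.00)/2 = 0.22 → q = 1.3×0.47×0.22 = 0.1344 m³/s
Q = Σ q = 9.551 m³/s

9.55 m³/s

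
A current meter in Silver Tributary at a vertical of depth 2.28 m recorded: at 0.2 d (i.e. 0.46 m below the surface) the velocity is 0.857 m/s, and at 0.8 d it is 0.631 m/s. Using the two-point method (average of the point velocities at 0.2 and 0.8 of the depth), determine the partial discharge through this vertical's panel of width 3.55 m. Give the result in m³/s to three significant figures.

v̄ = (0.857 + 0.631) / 2 = 0.7440 m/s
q = v̄ × d × w = 0.7440 × 2.28 × 3.55 = 6.022 m³/s

6.02 m³/s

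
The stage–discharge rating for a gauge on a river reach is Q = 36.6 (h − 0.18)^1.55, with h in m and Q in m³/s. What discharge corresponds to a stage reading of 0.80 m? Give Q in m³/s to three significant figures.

17.4 m³/s

Q = 36.6 × (0.80 − 0.18)^1.55 = 36.6 × 0.62^1.55 = 17.45 m³/s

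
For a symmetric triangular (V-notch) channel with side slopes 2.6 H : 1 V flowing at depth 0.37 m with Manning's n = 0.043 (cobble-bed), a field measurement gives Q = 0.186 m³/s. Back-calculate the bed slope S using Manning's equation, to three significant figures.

0.00525

A = z·y² = 2.6×0.37² = 0.3559 m²
P = 2y√(1+z²) = 2×0.37×√(1+2.6²) = 2.061 m
R = A/P = 0.3559/2.061 = 0.1727 m
S = (Q·n / (1·A·R^(2/3)))² = (0.186×0.043 / (1×0.3559×0.3101))² = 0.005251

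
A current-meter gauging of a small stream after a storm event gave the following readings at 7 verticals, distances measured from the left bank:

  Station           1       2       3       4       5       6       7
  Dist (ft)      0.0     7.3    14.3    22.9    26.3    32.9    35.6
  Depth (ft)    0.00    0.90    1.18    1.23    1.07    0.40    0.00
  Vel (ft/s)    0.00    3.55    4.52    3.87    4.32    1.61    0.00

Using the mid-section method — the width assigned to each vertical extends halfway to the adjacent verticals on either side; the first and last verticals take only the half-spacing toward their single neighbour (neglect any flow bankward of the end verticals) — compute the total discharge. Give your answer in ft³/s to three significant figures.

119 ft³/s

w_2 = (14.3 − 0.0)/2 = 7.15 ft; q_2 = 3.55 × 0.90 × 7.15 = 22.84 ft³/s
w_3 = (22.9 − 7.3)/2 = 7.8 ft; q_3 = 4.52 × 1.18 × 7.8 = 41.60 ft³/s
w_4 = (26.3 − 14.3)/2 = 6 ft; q_4 = 3.87 × 1.23 × 6 = 28.56 ft³/s
w_5 = (32.9 − 22.9)/2 = 5 ft; q_5 = 4.32 × 1.07 × 5 = 23.11 ft³/s
w_6 = (35.6 − 26.3)/2 = 4.65 ft; q_6 = 1.61 × 0.40 × 4.65 = 2.995 ft³/s
Stations 1, 7 contribute zero (depth or velocity is 0).
Q = Σ qᵢ = 119.1 ft³/s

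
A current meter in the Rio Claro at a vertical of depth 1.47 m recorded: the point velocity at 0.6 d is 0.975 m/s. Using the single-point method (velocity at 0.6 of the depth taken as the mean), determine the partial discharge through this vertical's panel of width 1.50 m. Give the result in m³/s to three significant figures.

2.15 m³/s

v̄ = v₀.₆ = 0.975 m/s
q = v̄ × d × w = 0.9750 × 1.47 × 1.50 = 2.150 m³/s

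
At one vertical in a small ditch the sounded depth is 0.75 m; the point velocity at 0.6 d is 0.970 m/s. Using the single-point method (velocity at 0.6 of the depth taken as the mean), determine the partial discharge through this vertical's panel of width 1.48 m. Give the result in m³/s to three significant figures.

1.08 m³/s

v̄ = v₀.₆ = 0.970 m/s
q = v̄ × d × w = 0.9700 × 0.75 × 1.48 = 1.077 m³/s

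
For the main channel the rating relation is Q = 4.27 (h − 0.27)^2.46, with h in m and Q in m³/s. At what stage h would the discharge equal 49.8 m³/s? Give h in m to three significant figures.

2.98 m

h − h₀ = (Q/C)^(1/b) = (49.8/4.27)^(1/2.46) = 2.714 m
h = 0.27 + 2.714 = 2.984 m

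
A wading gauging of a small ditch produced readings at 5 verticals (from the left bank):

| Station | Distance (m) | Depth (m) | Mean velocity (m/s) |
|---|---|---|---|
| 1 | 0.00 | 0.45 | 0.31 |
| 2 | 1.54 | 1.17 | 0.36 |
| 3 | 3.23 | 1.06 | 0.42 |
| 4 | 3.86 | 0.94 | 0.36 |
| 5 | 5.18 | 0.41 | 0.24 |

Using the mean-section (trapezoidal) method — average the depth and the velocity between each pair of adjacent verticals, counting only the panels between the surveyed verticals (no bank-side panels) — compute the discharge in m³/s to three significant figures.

Panel 1-2: Δb = 1.54 m, d̄ = (0.45+1.17)/2 = 0.81, v̄ = (0.31+0.36)/2 = 0.335 → q = 1.54×0.81×0.335 = 0.4179 m³/s
Panel 2-3: Δb = 1.69 m, d̄ = (1.17+1.06)/2 = 1.115, v̄ = (0.36+0.42)/2 = 0.39 → q = 1.69×1.115×0.39 = 0.7349 m³/s
Panel 3-4: Δb = 0.63 m, d̄ = (1.06+0.94)/2 = 1, v̄ = (0.42+0.36)/2 = 0.39 → q = 0.63×1×0.39 = 0.2457 m³/s
Panel 4-5: Δb = 1.32 m, d̄ = (0.94+0.41)/2 = 0.675, v̄ = (0.36+0.24)/2 = 0.3 → q = 1.32×0.675×0.3 = 0.2673 m³/s
Q = Σ q = 1.666 m³/s

1.67 m³/s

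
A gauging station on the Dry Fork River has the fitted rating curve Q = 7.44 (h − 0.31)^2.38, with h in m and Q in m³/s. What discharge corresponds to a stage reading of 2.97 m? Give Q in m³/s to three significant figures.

Q = 7.44 × (2.97 − 0.31)^2.38 = 7.44 × 2.66^2.38 = 76.35 m³/s

76.3 m³/s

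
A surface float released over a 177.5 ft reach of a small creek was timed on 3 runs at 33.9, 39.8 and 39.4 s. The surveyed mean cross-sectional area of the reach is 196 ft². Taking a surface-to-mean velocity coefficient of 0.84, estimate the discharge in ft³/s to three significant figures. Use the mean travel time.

t̄ = (33.9 + 39.8 + 39.4) / 3 = 37.7 s
v_surface = L / t̄ = 177.5 / 37.7 = 4.708 ft/s
v_mean = 0.84 × 4.708 = 3.955 ft/s
Q = A × v_mean = 196 × 3.955 = 775.2 ft³/s

775 ft³/s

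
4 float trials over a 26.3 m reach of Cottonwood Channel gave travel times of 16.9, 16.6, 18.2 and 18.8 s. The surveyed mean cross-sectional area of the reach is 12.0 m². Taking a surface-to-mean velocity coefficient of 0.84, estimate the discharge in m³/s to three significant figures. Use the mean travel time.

t̄ = (16.9 + 16.6 + 18.2 + 18.8) / 4 = 17.625 s
v_surface = L / t̄ = 26.3 / 17.625 = 1.492 m/s
v_mean = 0.84 × 1.492 = 1.253 m/s
Q = A × v_mean = 12.0 × 1.253 = 15.04 m³/s

15.0 m³/s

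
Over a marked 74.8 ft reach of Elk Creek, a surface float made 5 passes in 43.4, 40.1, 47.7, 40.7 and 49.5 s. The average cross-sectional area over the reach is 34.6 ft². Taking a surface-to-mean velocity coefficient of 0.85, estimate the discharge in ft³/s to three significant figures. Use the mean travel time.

t̄ = (43.4 + 40.1 + 47.7 + 40.7 + 49.5) / 5 = 44.28 s
v_surface = L / t̄ = 74.8 / 44.28 = 1.689 ft/s
v_mean = 0.85 × 1.689 = 1.436 ft/s
Q = A × v_mean = 34.6 × 1.436 = 49.68 ft³/s

49.7 ft³/s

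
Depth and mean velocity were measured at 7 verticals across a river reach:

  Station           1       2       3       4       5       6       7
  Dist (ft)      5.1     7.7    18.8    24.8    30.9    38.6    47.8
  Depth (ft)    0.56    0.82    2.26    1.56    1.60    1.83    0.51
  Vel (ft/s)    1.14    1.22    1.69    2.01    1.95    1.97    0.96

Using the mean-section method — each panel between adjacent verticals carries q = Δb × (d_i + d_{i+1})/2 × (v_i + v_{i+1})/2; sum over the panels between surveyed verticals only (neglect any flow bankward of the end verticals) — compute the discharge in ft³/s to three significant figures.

109 ft³/s

Panel 1-2: Δb = 2.6 ft, d̄ = (0.56+0.82)/2 = 0.69, v̄ = (1.14+1.22)/2 = 1.18 → q = 2.6×0.69×1.18 = 2.117 ft³/s
Panel 2-3: Δb = 11.1 ft, d̄ = (0.82+2.26)/2 = 1.54, v̄ = (1.22+1.69)/2 = 1.455 → q = 11.1×1.54×1.455 = 24.87 ft³/s
Panel 3-4: Δb = 6 ft, d̄ = (2.26+1.56)/2 = 1.91, v̄ = (1.69+2.01)/2 = 1.85 → q = 6×1.91×1.85 = 21.20 ft³/s
Panel 4-5: Δb = 6.1 ft, d̄ = (1.56+1.60)/2 = 1.58, v̄ = (2.01+1.95)/2 = 1.98 → q = 6.1×1.58×1.98 = 19.08 ft³/s
Panel 5-6: Δb = 7.7 ft, d̄ = (1.60+1.83)/2 = 1.715, v̄ = (1.95+1.97)/2 = 1.96 → q = 7.7×1.715×1.96 = 25.88 ft³/s
Panel 6-7: Δb = 9.2 ft, d̄ = (1.83+0.51)/2 = 1.17, v̄ = (1.97+0.96)/2 = 1.465 → q = 9.2×1.17×1.465 = 15.77 ft³/s
Q = Σ q = 108.9 ft³/s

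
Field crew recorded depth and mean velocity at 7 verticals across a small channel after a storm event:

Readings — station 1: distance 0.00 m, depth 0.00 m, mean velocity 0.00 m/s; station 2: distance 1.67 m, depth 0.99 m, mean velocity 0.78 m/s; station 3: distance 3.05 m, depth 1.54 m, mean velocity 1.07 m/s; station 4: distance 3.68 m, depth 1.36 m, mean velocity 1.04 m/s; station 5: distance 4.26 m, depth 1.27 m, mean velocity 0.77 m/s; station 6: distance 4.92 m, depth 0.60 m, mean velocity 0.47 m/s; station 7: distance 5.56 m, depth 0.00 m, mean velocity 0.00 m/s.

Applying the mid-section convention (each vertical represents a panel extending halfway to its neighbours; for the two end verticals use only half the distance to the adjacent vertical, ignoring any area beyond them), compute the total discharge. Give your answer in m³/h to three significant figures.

16100 m³/h

w_2 = (3.05 − 0.00)/2 = 1.525 m; q_2 = 0.78 × 0.99 × 1.525 = 1.178 m³/s
w_3 = (3.68 − 1.67)/2 = 1.005 m; q_3 = 1.07 × 1.54 × 1.005 = 1.656 m³/s
w_4 = (4.26 − 3.05)/2 = 0.605 m; q_4 = 1.04 × 1.36 × 0.605 = 0.8557 m³/s
w_5 = (4.92 − 3.68)/2 = 0.62 m; q_5 = 0.77 × 1.27 × 0.62 = 0.6063 m³/s
w_6 = (5.56 − 4.26)/2 = 0.65 m; q_6 = 0.47 × 0.60 × 0.65 = 0.1833 m³/s
Stations 1, 7 contribute zero (depth or velocity is 0).
Q = Σ qᵢ = 4.479 m³/s
= 4.479 × 3600 = 16120 m³/h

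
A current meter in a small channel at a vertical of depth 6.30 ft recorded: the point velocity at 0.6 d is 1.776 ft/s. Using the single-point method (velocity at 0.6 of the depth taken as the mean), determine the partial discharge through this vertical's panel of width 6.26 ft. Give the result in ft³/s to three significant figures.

v̄ = v₀.₆ = 1.776 ft/s
q = v̄ × d × w = 1.776 × 6.30 × 6.26 = 70.04 ft³/s

70.0 ft³/s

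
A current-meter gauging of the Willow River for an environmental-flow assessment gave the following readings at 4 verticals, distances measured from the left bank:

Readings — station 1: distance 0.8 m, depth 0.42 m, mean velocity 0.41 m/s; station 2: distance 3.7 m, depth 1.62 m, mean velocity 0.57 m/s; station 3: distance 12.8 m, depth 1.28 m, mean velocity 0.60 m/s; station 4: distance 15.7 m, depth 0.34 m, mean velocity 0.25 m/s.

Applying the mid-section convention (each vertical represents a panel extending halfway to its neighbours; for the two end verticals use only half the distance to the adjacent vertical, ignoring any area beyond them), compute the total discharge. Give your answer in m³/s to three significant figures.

w_1 = (3.7 − 0.8)/2 = 1.45 m; q_1 = 0.41 × 0.42 × 1.45 = 0.2497 m³/s
w_2 = (12.8 − 0.8)/2 = 6 m; q_2 = 0.57 × 1.62 × 6 = 5.540 m³/s
w_3 = (15.7 − 3.7)/2 = 6 m; q_3 = 0.60 × 1.28 × 6 = 4.608 m³/s
w_4 = (15.7 − 12.8)/2 = 1.45 m; q_4 = 0.25 × 0.34 × 1.45 = 0.1233 m³/s
Q = Σ qᵢ = 10.52 m³/s

10.5 m³/s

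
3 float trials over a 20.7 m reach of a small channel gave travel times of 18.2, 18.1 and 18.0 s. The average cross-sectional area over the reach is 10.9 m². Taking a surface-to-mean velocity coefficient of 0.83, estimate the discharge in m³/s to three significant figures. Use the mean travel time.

10.3 m³/s

t̄ = (18.2 + 18.1 + 18.0) / 3 = 18.1 s
v_surface = L / t̄ = 20.7 / 18.1 = 1.144 m/s
v_mean = 0.83 × 1.144 = 0.9492 m/s
Q = A × v_mean = 10.9 × 0.9492 = 10.35 m³/s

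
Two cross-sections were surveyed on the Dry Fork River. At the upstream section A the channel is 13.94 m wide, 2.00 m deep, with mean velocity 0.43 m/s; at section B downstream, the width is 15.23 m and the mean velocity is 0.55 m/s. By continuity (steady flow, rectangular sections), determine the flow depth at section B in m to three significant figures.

1.43 m

Q = A₁V₁ = (13.94×2.00) × 0.43 = 11.99 m³/s
d₂ = Q/(b₂ V₂) = 11.99/(15.23×0.55) = 1.431 m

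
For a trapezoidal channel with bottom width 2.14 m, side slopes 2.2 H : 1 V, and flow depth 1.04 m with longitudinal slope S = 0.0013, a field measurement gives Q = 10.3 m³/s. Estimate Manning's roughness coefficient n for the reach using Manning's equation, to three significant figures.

A = (b + z·y)·y = (2.14 + 2.2×1.04)×1.04 = 4.605 m²
P = b + 2y√(1+z²) = 2.14 + 2×1.04×√(1+2.2²) = 7.167 m
R = A/P = 4.605/7.167 = 0.6426 m
n = (1/Q)·A·R^(2/3)·S^(1/2) = (1/10.3) × 4.605 × 0.7447 × 0.03606 = 0.01200

0.0120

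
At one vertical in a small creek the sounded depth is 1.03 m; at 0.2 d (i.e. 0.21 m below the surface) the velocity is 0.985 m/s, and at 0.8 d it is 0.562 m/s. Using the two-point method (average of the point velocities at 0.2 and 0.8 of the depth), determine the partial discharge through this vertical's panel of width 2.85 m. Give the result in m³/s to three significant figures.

2.27 m³/s

v̄ = (0.985 + 0.562) / 2 = 0.7735 m/s
q = v̄ × d × w = 0.7735 × 1.03 × 2.85 = 2.271 m³/s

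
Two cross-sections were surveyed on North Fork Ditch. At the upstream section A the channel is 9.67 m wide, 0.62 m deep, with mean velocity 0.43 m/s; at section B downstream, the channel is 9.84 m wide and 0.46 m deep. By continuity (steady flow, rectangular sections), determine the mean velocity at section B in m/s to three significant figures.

0.570 m/s

Q = A₁V₁ = (9.67×0.62) × 0.43 = 2.578 m³/s
A₂ = 9.84 × 0.46 = 4.526 m²
V₂ = Q/A₂ = 2.578/4.526 = 0.5696 m/s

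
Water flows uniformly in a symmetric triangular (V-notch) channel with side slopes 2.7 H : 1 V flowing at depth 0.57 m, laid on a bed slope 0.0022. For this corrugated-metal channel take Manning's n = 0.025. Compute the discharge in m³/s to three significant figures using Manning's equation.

0.683 m³/s

A = z·y² = 2.7×0.57² = 0.8772 m²
P = 2y√(1+z²) = 2×0.57×√(1+2.7²) = 3.282 m
R = A/P = 0.8772/3.282 = 0.2673 m
Q = (1/n)·A·R^(2/3)·S^(1/2) = (1/0.025) × 0.8772 × 0.2673^(2/3) × 0.0022^(1/2) = 0.6829 m³/s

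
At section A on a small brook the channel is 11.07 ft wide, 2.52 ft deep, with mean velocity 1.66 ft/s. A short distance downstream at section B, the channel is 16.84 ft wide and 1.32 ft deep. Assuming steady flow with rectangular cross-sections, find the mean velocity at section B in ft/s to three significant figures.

2.08 ft/s

Q = A₁V₁ = (11.07×2.52) × 1.66 = 46.31 ft³/s
A₂ = 16.84 × 1.32 = 22.23 ft²
V₂ = Q/A₂ = 46.31/22.23 = 2.083 ft/s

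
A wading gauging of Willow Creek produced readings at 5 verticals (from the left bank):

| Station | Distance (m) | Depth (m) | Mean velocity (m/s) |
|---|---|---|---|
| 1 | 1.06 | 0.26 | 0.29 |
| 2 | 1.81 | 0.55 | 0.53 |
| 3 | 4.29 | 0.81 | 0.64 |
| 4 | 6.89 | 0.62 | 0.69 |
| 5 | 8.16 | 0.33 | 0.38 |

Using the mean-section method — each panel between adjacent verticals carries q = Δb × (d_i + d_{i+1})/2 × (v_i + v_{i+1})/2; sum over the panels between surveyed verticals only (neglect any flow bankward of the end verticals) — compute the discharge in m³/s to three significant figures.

Panel 1-2: Δb = 0.75 m, d̄ = (0.26+0.55)/2 = 0.405, v̄ = (0.29+0.53)/2 = 0.41 → q = 0.75×0.405×0.41 = 0.1245 m³/s
Panel 2-3: Δb = 2.48 m, d̄ = (0.55+0.81)/2 = 0.68, v̄ = (0.53+0.64)/2 = 0.585 → q = 2.48×0.68×0.585 = 0.9865 m³/s
Panel 3-4: Δb = 2.6 m, d̄ = (0.81+0.62)/2 = 0.715, v̄ = (0.64+0.69)/2 = 0.665 → q = 2.6×0.715×0.665 = 1.236 m³/s
Panel 4-5: Δb = 1.27 m, d̄ = (0.62+0.33)/2 = 0.475, v̄ = (0.69+0.38)/2 = 0.535 → q = 1.27×0.475×0.535 = 0.3227 m³/s
Q = Σ q = 2.670 m³/s

2.67 m³/s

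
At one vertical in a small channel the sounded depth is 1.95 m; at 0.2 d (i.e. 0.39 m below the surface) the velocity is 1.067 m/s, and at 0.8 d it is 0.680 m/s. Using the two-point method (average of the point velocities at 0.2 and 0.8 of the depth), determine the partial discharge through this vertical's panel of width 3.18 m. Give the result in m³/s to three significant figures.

5.42 m³/s

v̄ = (1.067 + 0.680) / 2 = 0.8735 m/s
q = v̄ × d × w = 0.8735 × 1.95 × 3.18 = 5.417 m³/s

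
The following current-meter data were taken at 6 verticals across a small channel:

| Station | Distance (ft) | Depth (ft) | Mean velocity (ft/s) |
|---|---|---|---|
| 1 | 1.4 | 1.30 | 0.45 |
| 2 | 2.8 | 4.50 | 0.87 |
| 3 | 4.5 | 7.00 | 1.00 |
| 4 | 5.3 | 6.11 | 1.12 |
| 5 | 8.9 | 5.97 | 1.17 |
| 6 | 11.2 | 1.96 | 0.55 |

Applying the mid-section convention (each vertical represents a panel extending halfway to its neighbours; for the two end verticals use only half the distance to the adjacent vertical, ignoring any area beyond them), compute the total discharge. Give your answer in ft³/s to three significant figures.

52.1 ft³/s

w_1 = (2.8 − 1.4)/2 = 0.7 ft; q_1 = 0.45 × 1.30 × 0.7 = 0.4095 ft³/s
w_2 = (4.5 − 1.4)/2 = 1.55 ft; q_2 = 0.87 × 4.50 × 1.55 = 6.068 ft³/s
w_3 = (5.3 − 2.8)/2 = 1.25 ft; q_3 = 1.00 × 7.00 × 1.25 = 8.750 ft³/s
w_4 = (8.9 − 4.5)/2 = 2.2 ft; q_4 = 1.12 × 6.11 × 2.2 = 15.06 ft³/s
w_5 = (11.2 − 5.3)/2 = 2.95 ft; q_5 = 1.17 × 5.97 × 2.95 = 20.61 ft³/s
w_6 = (11.2 − 8.9)/2 = 1.15 ft; q_6 = 0.55 × 1.96 × 1.15 = 1.240 ft³/s
Q = Σ qᵢ = 52.13 ft³/s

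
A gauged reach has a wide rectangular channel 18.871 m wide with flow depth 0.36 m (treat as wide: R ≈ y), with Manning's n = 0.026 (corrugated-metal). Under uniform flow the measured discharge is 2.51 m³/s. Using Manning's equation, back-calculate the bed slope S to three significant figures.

0.000360

A = b·y = 18.871 × 0.36 = 6.794 m²
Wide channel: R ≈ y = 0.36 m
S = (Q·n / (1·A·R^(2/3)))² = (2.51×0.026 / (1×6.794×0.5061))² = 0.0003603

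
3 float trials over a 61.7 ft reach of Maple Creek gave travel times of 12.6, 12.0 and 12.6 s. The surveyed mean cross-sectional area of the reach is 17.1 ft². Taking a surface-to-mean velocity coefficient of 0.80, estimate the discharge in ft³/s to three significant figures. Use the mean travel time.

68.1 ft³/s

t̄ = (12.6 + 12.0 + 12.6) / 3 = 12.4 s
v_surface = L / t̄ = 61.7 / 12.4 = 4.976 ft/s
v_mean = 0.80 × 4.976 = 3.981 ft/s
Q = A × v_mean = 17.1 × 3.981 = 68.07 ft³/s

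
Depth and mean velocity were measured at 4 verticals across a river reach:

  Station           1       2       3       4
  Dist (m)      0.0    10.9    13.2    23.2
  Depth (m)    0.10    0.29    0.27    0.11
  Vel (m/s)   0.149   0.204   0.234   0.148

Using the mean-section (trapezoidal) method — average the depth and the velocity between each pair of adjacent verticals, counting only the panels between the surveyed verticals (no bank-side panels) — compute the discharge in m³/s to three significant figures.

0.879 m³/s

Panel 1-2: Δb = 10.9 m, d̄ = (0.10+0.29)/2 = 0.195, v̄ = (0.149+0.204)/2 = 0.1765 → q = 10.9×0.195×0.1765 = 0.3752 m³/s
Panel 2-3: Δb = 2.3 m, d̄ = (0.29+0.27)/2 = 0.28, v̄ = (0.204+0.234)/2 = 0.219 → q = 2.3×0.28×0.219 = 0.1410 m³/s
Panel 3-4: Δb = 10 m, d̄ = (0.27+0.11)/2 = 0.19, v̄ = (0.234+0.148)/2 = 0.191 → q = 10×0.19×0.191 = 0.3629 m³/s
Q = Σ q = 0.8791 m³/s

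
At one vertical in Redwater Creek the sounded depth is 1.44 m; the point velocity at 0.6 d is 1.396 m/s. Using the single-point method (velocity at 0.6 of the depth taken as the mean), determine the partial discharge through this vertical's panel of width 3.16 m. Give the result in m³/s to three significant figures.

6.35 m³/s

v̄ = v₀.₆ = 1.396 m/s
q = v̄ × d × w = 1.396 × 1.44 × 3.16 = 6.352 m³/s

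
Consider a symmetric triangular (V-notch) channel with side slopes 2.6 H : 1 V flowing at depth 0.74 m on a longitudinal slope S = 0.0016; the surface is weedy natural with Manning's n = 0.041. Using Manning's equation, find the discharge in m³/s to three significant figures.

A = z·y² = 2.6×0.74² = 1.424 m²
P = 2y√(1+z²) = 2×0.74×√(1+2.6²) = 4.123 m
R = A/P = 1.424/4.123 = 0.3453 m
Q = (1/n)·A·R^(2/3)·S^(1/2) = (1/0.041) × 1.424 × 0.3453^(2/3) × 0.0016^(1/2) = 0.6837 m³/s

0.684 m³/s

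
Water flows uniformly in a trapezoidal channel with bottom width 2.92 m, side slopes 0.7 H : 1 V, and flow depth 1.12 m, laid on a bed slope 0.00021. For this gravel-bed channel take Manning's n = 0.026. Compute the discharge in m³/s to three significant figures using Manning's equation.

A = (b + z·y)·y = (2.92 + 0.7×1.12)×1.12 = 4.148 m²
P = b + 2y√(1+z²) = 2.92 + 2×1.12×√(1+0.7²) = 5.654 m
R = A/P = 4.148/5.654 = 0.7337 m
Q = (1/n)·A·R^(2/3)·S^(1/2) = (1/0.026) × 4.148 × 0.7337^(2/3) × 0.00021^(1/2) = 1.881 m³/s

1.88 m³/s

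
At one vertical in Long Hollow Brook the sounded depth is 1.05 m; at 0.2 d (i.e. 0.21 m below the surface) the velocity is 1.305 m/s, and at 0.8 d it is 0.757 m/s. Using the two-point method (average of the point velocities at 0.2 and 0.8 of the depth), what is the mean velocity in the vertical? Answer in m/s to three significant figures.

v̄ = (1.305 + 0.757) / 2 = 1.031 m/s

1.03 m/s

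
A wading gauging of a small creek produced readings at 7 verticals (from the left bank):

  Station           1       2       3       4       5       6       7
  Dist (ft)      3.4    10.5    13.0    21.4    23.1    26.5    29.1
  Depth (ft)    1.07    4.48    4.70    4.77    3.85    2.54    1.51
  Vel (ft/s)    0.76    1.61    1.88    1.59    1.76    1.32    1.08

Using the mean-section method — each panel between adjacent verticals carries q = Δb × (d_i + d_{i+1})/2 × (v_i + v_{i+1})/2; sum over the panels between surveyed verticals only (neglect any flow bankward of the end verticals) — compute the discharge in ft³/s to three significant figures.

Panel 1-2: Δb = 7.1 ft, d̄ = (1.07+4.48)/2 = 2.775, v̄ = (0.76+1.61)/2 = 1.185 → q = 7.1×2.775×1.185 = 23.35 ft³/s
Panel 2-3: Δb = 2.5 ft, d̄ = (4.48+4.70)/2 = 4.59, v̄ = (1.61+1.88)/2 = 1.745 → q = 2.5×4.59×1.745 = 20.02 ft³/s
Panel 3-4: Δb = 8.4 ft, d̄ = (4.70+4.77)/2 = 4.735, v̄ = (1.88+1.59)/2 = 1.735 → q = 8.4×4.735×1.735 = 69.01 ft³/s
Panel 4-5: Δb = 1.7 ft, d̄ = (4.77+3.85)/2 = 4.31, v̄ = (1.59+1.76)/2 = 1.675 → q = 1.7×4.31×1.675 = 12.27 ft³/s
Panel 5-6: Δb = 3.4 ft, d̄ = (3.85+2.54)/2 = 3.195, v̄ = (1.76+1.32)/2 = 1.54 → q = 3.4×3.195×1.54 = 16.73 ft³/s
Panel 6-7: Δb = 2.6 ft, d̄ = (2.54+1.51)/2 = 2.025, v̄ = (1.32+1.08)/2 = 1.2 → q = 2.6×2.025×1.2 = 6.318 ft³/s
Q = Σ q = 147.7 ft³/s

148 ft³/s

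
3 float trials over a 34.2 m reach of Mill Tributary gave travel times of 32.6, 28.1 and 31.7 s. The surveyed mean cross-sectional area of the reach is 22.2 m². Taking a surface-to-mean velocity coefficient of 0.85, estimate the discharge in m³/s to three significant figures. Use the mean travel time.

t̄ = (32.6 + 28.1 + 31.7) / 3 = 30.8 s
v_surface = L / t̄ = 34.2 / 30.8 = 1.110 m/s
v_mean = 0.85 × 1.110 = 0.9438 m/s
Q = A × v_mean = 22.2 × 0.9438 = 20.95 m³/s

21.0 m³/s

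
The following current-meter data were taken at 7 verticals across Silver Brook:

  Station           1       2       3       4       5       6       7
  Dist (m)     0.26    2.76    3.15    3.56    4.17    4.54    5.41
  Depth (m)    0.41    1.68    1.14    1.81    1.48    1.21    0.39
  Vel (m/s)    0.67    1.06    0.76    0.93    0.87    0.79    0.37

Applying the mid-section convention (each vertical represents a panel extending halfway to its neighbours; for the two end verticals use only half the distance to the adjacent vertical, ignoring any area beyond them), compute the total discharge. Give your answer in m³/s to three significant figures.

w_1 = (2.76 − 0.26)/2 = 1.25 m; q_1 = 0.67 × 0.41 × 1.25 = 0.3434 m³/s
w_2 = (3.15 − 0.26)/2 = 1.445 m; q_2 = 1.06 × 1.68 × 1.445 = 2.573 m³/s
w_3 = (3.56 − 2.76)/2 = 0.4 m; q_3 = 0.76 × 1.14 × 0.4 = 0.3466 m³/s
w_4 = (4.17 − 3.15)/2 = 0.51 m; q_4 = 0.93 × 1.81 × 0.51 = 0.8585 m³/s
w_5 = (4.54 − 3.56)/2 = 0.49 m; q_5 = 0.87 × 1.48 × 0.49 = 0.6309 m³/s
w_6 = (5.41 − 4.17)/2 = 0.62 m; q_6 = 0.79 × 1.21 × 0.62 = 0.5927 m³/s
w_7 = (5.41 − 4.54)/2 = 0.435 m; q_7 = 0.37 × 0.39 × 0.435 = 0.06277 m³/s
Q = Σ qᵢ = 5.408 m³/s

5.41 m³/s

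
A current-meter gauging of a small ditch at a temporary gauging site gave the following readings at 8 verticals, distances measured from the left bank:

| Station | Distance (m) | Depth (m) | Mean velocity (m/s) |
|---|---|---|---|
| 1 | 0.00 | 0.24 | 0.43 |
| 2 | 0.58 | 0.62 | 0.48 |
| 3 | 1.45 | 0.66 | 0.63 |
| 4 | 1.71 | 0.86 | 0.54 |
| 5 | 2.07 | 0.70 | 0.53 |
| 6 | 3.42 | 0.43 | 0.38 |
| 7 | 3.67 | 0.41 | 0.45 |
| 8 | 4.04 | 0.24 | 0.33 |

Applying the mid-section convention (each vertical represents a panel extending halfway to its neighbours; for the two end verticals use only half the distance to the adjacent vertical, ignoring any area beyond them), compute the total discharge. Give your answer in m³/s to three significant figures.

w_1 = (0.58 − 0.00)/2 = 0.29 m; q_1 = 0.43 × 0.24 × 0.29 = 0.02993 m³/s
w_2 = (1.45 − 0.00)/2 = 0.725 m; q_2 = 0.48 × 0.62 × 0.725 = 0.2158 m³/s
w_3 = (1.71 − 0.58)/2 = 0.565 m; q_3 = 0.63 × 0.66 × 0.565 = 0.2349 m³/s
w_4 = (2.07 − 1.45)/2 = 0.31 m; q_4 = 0.54 × 0.86 × 0.31 = 0.1440 m³/s
w_5 = (3.42 − 1.71)/2 = 0.855 m; q_5 = 0.53 × 0.70 × 0.855 = 0.3172 m³/s
w_6 = (3.67 − 2.07)/2 = 0.8 m; q_6 = 0.38 × 0.43 × 0.8 = 0.1307 m³/s
w_7 = (4.04 − 3.42)/2 = 0.31 m; q_7 = 0.45 × 0.41 × 0.31 = 0.05720 m³/s
w_8 = (4.04 − 3.67)/2 = 0.185 m; q_8 = 0.33 × 0.24 × 0.185 = 0.01465 m³/s
Q = Σ qᵢ = 1.144 m³/s

1.14 m³/s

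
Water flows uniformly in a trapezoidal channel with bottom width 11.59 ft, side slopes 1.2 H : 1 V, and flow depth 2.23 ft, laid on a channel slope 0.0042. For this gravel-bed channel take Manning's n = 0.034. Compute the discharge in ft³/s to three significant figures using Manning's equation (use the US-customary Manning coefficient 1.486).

129 ft³/s

A = (b + z·y)·y = (11.59 + 1.2×2.23)×2.23 = 31.81 ft²
P = b + 2y√(1+z²) = 11.59 + 2×2.23×√(1+1.2²) = 18.56 ft
R = A/P = 31.81/18.56 = 1.714 ft
Q = (1.486/n)·A·R^(2/3)·S^(1/2) = (1.486/0.034) × 31.81 × 1.714^(2/3) × 0.0042^(1/2) = 129.1 ft³/s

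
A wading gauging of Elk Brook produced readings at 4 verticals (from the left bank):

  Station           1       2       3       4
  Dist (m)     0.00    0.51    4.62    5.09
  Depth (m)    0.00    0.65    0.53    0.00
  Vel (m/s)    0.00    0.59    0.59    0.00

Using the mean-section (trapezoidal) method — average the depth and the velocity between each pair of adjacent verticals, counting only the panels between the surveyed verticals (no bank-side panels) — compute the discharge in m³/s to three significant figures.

1.52 m³/s

Panel 1-2: Δb = 0.51 m, d̄ = (0.00+0.65)/2 = 0.325, v̄ = (0.00+0.59)/2 = 0.295 → q = 0.51×0.325×0.295 = 0.04890 m³/s
Panel 2-3: Δb = 4.11 m, d̄ = (0.65+0.53)/2 = 0.59, v̄ = (0.59+0.59)/2 = 0.59 → q = 4.11×0.59×0.59 = 1.431 m³/s
Panel 3-4: Δb = 0.47 m, d̄ = (0.53+0.00)/2 = 0.265, v̄ = (0.59+0.00)/2 = 0.295 → q = 0.47×0.265×0.295 = 0.03674 m³/s
Q = Σ q = 1.516 m³/s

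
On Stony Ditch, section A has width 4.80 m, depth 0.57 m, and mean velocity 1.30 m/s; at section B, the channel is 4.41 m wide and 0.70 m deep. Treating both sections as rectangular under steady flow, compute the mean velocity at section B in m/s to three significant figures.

Q = A₁V₁ = (4.80×0.57) × 1.30 = 3.557 m³/s
A₂ = 4.41 × 0.70 = 3.087 m²
V₂ = Q/A₂ = 3.557/3.087 = 1.152 m/s

1.15 m/s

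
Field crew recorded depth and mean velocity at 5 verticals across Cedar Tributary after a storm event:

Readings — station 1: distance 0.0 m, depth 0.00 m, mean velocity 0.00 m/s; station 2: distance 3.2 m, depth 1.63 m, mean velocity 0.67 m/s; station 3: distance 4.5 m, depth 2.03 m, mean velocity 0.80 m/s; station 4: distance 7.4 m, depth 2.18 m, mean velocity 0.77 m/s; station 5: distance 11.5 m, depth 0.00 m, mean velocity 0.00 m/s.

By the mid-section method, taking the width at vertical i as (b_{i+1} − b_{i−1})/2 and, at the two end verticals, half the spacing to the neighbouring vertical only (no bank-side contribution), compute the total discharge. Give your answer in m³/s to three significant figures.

w_2 = (4.5 − 0.0)/2 = 2.25 m; q_2 = 0.67 × 1.63 × 2.25 = 2.457 m³/s
w_3 = (7.4 − 3.2)/2 = 2.1 m; q_3 = 0.80 × 2.03 × 2.1 = 3.410 m³/s
w_4 = (11.5 − 4.5)/2 = 3.5 m; q_4 = 0.77 × 2.18 × 3.5 = 5.875 m³/s
Stations 1, 5 contribute zero (depth or velocity is 0).
Q = Σ qᵢ = 11.74 m³/s

11.7 m³/s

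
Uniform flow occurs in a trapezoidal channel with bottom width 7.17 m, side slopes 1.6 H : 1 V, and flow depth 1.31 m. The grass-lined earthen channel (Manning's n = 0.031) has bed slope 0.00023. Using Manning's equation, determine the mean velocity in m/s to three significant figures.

0.490 m/s

A = (b + z·y)·y = (7.17 + 1.6×1.31)×1.31 = 12.14 m²
P = b + 2y√(1+z²) = 7.17 + 2×1.31×√(1+1.6²) = 12.11 m
R = A/P = 12.14/12.11 = 1.002 m
Q = (1/n)·A·R^(2/3)·S^(1/2) = (1/0.031) × 12.14 × 1.002^(2/3) × 0.00023^(1/2) = 5.947 m³/s
V = Q/A = 5.947/12.14 = 0.4899 m/s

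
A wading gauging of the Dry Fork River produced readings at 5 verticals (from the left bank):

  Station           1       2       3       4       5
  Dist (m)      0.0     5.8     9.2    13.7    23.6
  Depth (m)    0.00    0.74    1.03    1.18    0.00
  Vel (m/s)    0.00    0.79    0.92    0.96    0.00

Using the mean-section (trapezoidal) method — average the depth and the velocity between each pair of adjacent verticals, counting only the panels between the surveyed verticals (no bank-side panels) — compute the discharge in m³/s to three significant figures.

10.9 m³/s

Panel 1-2: Δb = 5.8 m, d̄ = (0.00+0.74)/2 = 0.37, v̄ = (0.00+0.79)/2 = 0.395 → q = 5.8×0.37×0.395 = 0.8477 m³/s
Panel 2-3: Δb = 3.4 m, d̄ = (0.74+1.03)/2 = 0.885, v̄ = (0.79+0.92)/2 = 0.855 → q = 3.4×0.885×0.855 = 2.573 m³/s
Panel 3-4: Δb = 4.5 m, d̄ = (1.03+1.18)/2 = 1.105, v̄ = (0.92+0.96)/2 = 0.94 → q = 4.5×1.105×0.94 = 4.674 m³/s
Panel 4-5: Δb = 9.9 m, d̄ = (1.18+0.00)/2 = 0.59, v̄ = (0.96+0.00)/2 = 0.48 → q = 9.9×0.59×0.48 = 2.804 m³/s
Q = Σ q = 10.90 m³/s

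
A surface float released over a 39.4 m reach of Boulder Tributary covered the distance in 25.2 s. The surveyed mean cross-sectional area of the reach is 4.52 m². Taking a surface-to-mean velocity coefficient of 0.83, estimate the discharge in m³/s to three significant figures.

5.87 m³/s

v_surface = L / t̄ = 39.4 / 25.2 = 1.563 m/s
v_mean = 0.83 × 1.563 = 1.298 m/s
Q = A × v_mean = 4.52 × 1.298 = 5.866 m³/s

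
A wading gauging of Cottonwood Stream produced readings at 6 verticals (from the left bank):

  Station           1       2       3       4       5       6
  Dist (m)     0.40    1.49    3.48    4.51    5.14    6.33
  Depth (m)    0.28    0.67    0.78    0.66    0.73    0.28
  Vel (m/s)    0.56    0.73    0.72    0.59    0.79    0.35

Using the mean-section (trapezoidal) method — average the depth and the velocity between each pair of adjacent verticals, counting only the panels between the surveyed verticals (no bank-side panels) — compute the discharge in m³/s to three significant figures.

Panel 1-2: Δb = 1.09 m, d̄ = (0.28+0.67)/2 = 0.475, v̄ = (0.56+0.73)/2 = 0.645 → q = 1.09×0.475×0.645 = 0.3339 m³/s
Panel 2-3: Δb = 1.99 m, d̄ = (0.67+0.78)/2 = 0.725, v̄ = (0.73+0.72)/2 = 0.725 → q = 1.99×0.725×0.725 = 1.046 m³/s
Panel 3-4: Δb = 1.03 m, d̄ = (0.78+0.66)/2 = 0.72, v̄ = (0.72+0.59)/2 = 0.655 → q = 1.03×0.72×0.655 = 0.4857 m³/s
Panel 4-5: Δb = 0.63 m, d̄ = (0.66+0.73)/2 = 0.695, v̄ = (0.59+0.79)/2 = 0.69 → q = 0.63×0.695×0.69 = 0.3021 m³/s
Panel 5-6: Δb = 1.19 m, d̄ = (0.73+0.28)/2 = 0.505, v̄ = (0.79+0.35)/2 = 0.57 → q = 1.19×0.505×0.57 = 0.3425 m³/s
Q = Σ q = 2.510 m³/s

2.51 m³/s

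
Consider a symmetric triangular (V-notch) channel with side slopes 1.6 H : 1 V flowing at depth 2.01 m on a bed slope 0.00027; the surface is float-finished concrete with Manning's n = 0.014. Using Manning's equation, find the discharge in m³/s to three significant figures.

A = z·y² = 1.6×2.01² = 6.464 m²
P = 2y√(1+z²) = 2×2.01×√(1+1.6²) = 7.585 m
R = A/P = 6.464/7.585 = 0.8522 m
Q = (1/n)·A·R^(2/3)·S^(1/2) = (1/0.014) × 6.464 × 0.8522^(2/3) × 0.00027^(1/2) = 6.820 m³/s

6.82 m³/s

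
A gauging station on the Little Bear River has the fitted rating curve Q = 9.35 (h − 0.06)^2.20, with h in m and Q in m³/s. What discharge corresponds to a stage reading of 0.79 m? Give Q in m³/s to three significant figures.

Q = 9.35 × (0.79 − 0.06)^2.20 = 9.35 × 0.73^2.20 = 4.679 m³/s

4.68 m³/s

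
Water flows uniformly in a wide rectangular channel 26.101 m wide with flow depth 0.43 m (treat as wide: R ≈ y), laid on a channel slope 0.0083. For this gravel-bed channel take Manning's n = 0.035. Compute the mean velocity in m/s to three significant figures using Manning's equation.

1.48 m/s

A = b·y = 26.101 × 0.43 = 11.22 m²
Wide channel: R ≈ y = 0.43 m
Q = (1/n)·A·R^(2/3)·S^(1/2) = (1/0.035) × 11.22 × 0.4300^(2/3) × 0.0083^(1/2) = 16.64 m³/s
V = Q/A = 16.64/11.22 = 1.483 m/s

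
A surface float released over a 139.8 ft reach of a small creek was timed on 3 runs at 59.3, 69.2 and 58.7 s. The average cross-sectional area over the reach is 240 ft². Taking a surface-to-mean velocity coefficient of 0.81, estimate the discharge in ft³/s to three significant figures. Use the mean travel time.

436 ft³/s

t̄ = (59.3 + 69.2 + 58.7) / 3 = 62.4 s
v_surface = L / t̄ = 139.8 / 62.4 = 2.240 ft/s
v_mean = 0.81 × 2.240 = 1.815 ft/s
Q = A × v_mean = 240 × 1.815 = 435.5 ft³/s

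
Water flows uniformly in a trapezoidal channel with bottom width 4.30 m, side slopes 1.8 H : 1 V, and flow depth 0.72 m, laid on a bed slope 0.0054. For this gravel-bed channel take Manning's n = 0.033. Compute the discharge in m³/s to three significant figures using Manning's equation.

A = (b + z·y)·y = (4.30 + 1.8×0.72)×0.72 = 4.029 m²
P = b + 2y√(1+z²) = 4.30 + 2×0.72×√(1+1.8²) = 7.265 m
R = A/P = 4.029/7.265 = 0.5546 m
Q = (1/n)·A·R^(2/3)·S^(1/2) = (1/0.033) × 4.029 × 0.5546^(2/3) × 0.0054^(1/2) = 6.056 m³/s

6.06 m³/s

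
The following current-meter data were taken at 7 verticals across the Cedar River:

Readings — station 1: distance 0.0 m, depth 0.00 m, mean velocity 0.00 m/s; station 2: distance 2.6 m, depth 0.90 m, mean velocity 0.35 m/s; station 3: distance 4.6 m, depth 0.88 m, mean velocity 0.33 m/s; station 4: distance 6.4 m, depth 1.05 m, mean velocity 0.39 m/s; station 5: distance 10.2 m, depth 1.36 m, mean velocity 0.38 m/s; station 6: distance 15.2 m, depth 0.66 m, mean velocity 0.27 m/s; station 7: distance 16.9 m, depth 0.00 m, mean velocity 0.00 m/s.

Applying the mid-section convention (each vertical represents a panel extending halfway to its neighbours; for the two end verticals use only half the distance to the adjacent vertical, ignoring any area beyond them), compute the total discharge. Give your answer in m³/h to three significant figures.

19100 m³/h

w_2 = (4.6 − 0.0)/2 = 2.3 m; q_2 = 0.35 × 0.90 × 2.3 = 0.7245 m³/s
w_3 = (6.4 − 2.6)/2 = 1.9 m; q_3 = 0.33 × 0.88 × 1.9 = 0.5518 m³/s
w_4 = (10.2 − 4.6)/2 = 2.8 m; q_4 = 0.39 × 1.05 × 2.8 = 1.147 m³/s
w_5 = (15.2 − 6.4)/2 = 4.4 m; q_5 = 0.38 × 1.36 × 4.4 = 2.274 m³/s
w_6 = (16.9 − 10.2)/2 = 3.35 m; q_6 = 0.27 × 0.66 × 3.35 = 0.5970 m³/s
Stations 1, 7 contribute zero (depth or velocity is 0).
Q = Σ qᵢ = 5.294 m³/s
= 5.294 × 3600 = 19060 m³/h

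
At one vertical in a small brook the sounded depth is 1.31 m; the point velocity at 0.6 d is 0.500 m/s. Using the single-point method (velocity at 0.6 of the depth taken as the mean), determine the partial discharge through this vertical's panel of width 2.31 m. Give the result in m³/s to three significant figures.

v̄ = v₀.₆ = 0.500 m/s
q = v̄ × d × w = 0.5000 × 1.31 × 2.31 = 1.513 m³/s

1.51 m³/s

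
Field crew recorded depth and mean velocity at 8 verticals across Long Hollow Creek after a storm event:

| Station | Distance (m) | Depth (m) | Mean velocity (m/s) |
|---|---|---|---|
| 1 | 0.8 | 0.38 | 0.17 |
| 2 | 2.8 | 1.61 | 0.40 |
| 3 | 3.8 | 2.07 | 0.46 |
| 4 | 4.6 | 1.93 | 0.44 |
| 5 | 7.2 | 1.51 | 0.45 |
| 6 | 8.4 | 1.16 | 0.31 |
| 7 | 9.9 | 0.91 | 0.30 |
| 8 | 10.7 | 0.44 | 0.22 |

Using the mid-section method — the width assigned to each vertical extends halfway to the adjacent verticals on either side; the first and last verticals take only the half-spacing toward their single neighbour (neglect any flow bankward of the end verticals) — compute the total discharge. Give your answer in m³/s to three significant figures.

w_1 = (2.8 − 0.8)/2 = 1 m; q_1 = 0.17 × 0.38 × 1 = 0.06460 m³/s
w_2 = (3.8 − 0.8)/2 = 1.5 m; q_2 = 0.40 × 1.61 × 1.5 = 0.9660 m³/s
w_3 = (4.6 − 2.8)/2 = 0.9 m; q_3 = 0.46 × 2.07 × 0.9 = 0.8570 m³/s
w_4 = (7.2 − 3.8)/2 = 1.7 m; q_4 = 0.44 × 1.93 × 1.7 = 1.444 m³/s
w_5 = (8.4 − 4.6)/2 = 1.9 m; q_5 = 0.45 × 1.51 × 1.9 = 1.291 m³/s
w_6 = (9.9 − 7.2)/2 = 1.35 m; q_6 = 0.31 × 1.16 × 1.35 = 0.4855 m³/s
w_7 = (10.7 − 8.4)/2 = 1.15 m; q_7 = 0.30 × 0.91 × 1.15 = 0.3140 m³/s
w_8 = (10.7 − 9.9)/2 = 0.4 m; q_8 = 0.22 × 0.44 × 0.4 = 0.03872 m³/s
Q = Σ qᵢ = 5.460 m³/s

5.46 m³/s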